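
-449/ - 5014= 449/5014 = 0.09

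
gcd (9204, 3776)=236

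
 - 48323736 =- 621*77816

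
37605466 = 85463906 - 47858440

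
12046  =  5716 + 6330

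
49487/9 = 49487/9 = 5498.56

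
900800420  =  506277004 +394523416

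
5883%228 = 183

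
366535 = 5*73307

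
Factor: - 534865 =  - 5^1*23^1*4651^1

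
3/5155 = 3/5155 =0.00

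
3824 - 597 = 3227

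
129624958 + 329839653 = 459464611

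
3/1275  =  1/425 = 0.00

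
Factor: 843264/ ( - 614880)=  - 2^4*3^1*5^( - 1)*7^(-1) = - 48/35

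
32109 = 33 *973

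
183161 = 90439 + 92722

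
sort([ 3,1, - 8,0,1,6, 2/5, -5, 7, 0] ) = [ - 8, -5, 0,0 , 2/5 , 1,  1, 3, 6, 7] 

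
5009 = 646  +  4363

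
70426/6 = 11737  +  2/3 = 11737.67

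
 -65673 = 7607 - 73280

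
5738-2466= 3272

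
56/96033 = 8/13719 = 0.00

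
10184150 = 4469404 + 5714746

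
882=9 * 98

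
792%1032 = 792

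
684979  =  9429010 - 8744031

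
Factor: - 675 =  - 3^3 *5^2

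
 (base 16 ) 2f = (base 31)1G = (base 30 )1h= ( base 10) 47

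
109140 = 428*255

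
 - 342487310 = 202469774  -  544957084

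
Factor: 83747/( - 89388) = -2^(-2)*3^ ( - 2 )*13^(  -  1)*83^1*191^(  -  1 )*1009^1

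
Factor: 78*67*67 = 2^1*3^1 * 13^1*67^2 =350142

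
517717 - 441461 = 76256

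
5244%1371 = 1131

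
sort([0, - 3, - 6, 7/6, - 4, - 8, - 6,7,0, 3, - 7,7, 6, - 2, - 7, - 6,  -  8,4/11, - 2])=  [  -  8, - 8, - 7, - 7, - 6, - 6,  -  6 , - 4, - 3, - 2, - 2,0, 0, 4/11,7/6,  3, 6,7,7 ]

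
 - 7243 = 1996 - 9239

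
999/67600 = 999/67600  =  0.01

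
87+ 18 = 105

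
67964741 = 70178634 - 2213893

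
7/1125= 7/1125  =  0.01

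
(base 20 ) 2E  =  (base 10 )54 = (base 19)2G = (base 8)66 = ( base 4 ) 312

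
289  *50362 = 14554618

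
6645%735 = 30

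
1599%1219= 380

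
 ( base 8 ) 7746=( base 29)4OA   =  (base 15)1315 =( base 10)4070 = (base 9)5522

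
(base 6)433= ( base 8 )245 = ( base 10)165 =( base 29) 5k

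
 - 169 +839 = 670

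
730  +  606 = 1336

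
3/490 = 3/490= 0.01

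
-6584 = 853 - 7437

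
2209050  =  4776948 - 2567898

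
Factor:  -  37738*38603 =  - 2^1* 18869^1 *38603^1= - 1456800014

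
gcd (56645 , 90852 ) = 1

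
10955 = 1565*7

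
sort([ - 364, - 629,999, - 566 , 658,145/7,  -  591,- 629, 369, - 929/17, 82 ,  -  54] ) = [ - 629,-629, - 591, - 566, - 364, - 929/17, - 54,145/7,82,369, 658, 999] 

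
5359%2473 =413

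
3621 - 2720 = 901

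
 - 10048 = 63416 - 73464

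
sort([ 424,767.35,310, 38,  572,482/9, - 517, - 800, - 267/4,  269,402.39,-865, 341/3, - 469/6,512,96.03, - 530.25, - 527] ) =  [ - 865,  -  800,- 530.25 ,  -  527 , - 517, - 469/6, - 267/4,38,482/9 , 96.03, 341/3,  269,310,402.39, 424, 512, 572,767.35]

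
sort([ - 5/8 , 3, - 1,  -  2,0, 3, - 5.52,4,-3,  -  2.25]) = [ - 5.52, -3, - 2.25,-2,- 1, - 5/8,0, 3,3,4 ] 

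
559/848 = 559/848= 0.66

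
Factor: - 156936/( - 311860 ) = 2^1*3^1*5^ ( - 1) *13^1*31^( - 1)=78/155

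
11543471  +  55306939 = 66850410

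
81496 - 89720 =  - 8224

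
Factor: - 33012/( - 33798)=42/43 = 2^1*3^1*7^1 * 43^( - 1)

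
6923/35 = 989/5=197.80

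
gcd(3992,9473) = 1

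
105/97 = 105/97 = 1.08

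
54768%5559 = 4737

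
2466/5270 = 1233/2635= 0.47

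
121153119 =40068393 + 81084726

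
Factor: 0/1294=0  =  0^1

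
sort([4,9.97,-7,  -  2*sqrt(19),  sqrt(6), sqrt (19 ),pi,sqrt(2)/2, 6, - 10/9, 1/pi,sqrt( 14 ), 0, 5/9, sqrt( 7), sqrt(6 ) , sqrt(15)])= [-2*sqrt(19),-7, - 10/9, 0,  1/pi, 5/9,  sqrt( 2)/2,sqrt( 6), sqrt( 6), sqrt (7 ) , pi,sqrt ( 14), sqrt( 15),4,sqrt ( 19), 6, 9.97 ] 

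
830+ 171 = 1001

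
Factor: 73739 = 19^1* 3881^1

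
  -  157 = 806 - 963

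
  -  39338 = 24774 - 64112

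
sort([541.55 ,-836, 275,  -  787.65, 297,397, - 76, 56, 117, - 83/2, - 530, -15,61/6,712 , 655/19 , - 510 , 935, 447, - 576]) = [-836, - 787.65,-576, - 530,-510, - 76, - 83/2, - 15, 61/6, 655/19,  56,  117,  275, 297, 397, 447, 541.55, 712,  935 ] 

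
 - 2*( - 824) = 1648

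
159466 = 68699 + 90767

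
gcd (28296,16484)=4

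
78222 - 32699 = 45523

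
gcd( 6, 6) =6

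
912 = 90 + 822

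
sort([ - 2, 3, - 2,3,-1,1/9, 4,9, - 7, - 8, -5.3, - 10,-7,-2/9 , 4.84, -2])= [ - 10, - 8 , - 7, - 7, - 5.3,-2, - 2, - 2, - 1, - 2/9,1/9,3, 3, 4,  4.84,9]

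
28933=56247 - 27314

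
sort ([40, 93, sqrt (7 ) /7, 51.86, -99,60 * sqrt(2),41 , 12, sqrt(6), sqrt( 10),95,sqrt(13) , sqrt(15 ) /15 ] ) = [  -  99,sqrt (15)/15,sqrt(7 )/7,sqrt(6), sqrt (10 ),sqrt(13 ) , 12,40, 41,51.86, 60 * sqrt(2 ),93 , 95]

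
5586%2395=796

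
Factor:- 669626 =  - 2^1 * 37^1*9049^1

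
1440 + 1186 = 2626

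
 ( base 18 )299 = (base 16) 333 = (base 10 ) 819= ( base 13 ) 4b0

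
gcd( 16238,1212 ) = 2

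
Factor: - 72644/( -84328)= 2^(-1)*11^1* 13^1 * 83^( - 1) = 143/166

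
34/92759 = 34/92759  =  0.00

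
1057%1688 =1057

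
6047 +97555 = 103602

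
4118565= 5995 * 687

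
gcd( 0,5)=5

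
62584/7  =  8940 + 4/7=8940.57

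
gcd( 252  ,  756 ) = 252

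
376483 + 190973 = 567456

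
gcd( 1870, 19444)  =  2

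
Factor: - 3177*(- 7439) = 23633703 = 3^2*43^1*173^1*353^1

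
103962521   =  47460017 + 56502504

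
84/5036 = 21/1259 = 0.02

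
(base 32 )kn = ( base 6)3023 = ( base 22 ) 183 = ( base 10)663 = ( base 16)297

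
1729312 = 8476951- 6747639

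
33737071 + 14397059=48134130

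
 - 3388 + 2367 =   -  1021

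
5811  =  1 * 5811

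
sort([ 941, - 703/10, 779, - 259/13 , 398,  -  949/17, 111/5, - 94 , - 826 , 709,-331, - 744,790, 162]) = [ - 826, - 744, - 331, - 94, - 703/10, - 949/17, - 259/13,  111/5,162 , 398, 709,779,790,  941 ]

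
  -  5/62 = -1 + 57/62 = -0.08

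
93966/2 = 46983  =  46983.00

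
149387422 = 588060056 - 438672634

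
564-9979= -9415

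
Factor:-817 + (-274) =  - 1091^1  =  - 1091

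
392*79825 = 31291400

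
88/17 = 5  +  3/17 = 5.18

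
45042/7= 45042/7= 6434.57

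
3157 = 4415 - 1258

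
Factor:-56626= - 2^1*23^1*1231^1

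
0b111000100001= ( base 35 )2XC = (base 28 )4H5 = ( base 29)48L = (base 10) 3617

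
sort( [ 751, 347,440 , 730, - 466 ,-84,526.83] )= [- 466, -84,347,440,526.83,730, 751]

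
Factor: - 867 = - 3^1* 17^2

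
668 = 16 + 652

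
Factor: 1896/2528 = 3/4= 2^( - 2) * 3^1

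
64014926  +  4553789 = 68568715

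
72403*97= 7023091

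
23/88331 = 23/88331 = 0.00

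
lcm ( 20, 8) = 40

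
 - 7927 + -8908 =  - 16835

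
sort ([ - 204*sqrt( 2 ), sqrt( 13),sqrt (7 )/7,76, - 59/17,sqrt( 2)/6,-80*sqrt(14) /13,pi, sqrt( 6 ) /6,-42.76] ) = [ - 204*sqrt(2), - 42.76, - 80*sqrt( 14)/13, - 59/17, sqrt( 2)/6, sqrt( 7 ) /7,sqrt(6) /6,pi,sqrt(13 ), 76]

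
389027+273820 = 662847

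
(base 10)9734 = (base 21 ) 111b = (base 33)8uw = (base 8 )23006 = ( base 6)113022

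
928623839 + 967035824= 1895659663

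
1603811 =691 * 2321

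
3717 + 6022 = 9739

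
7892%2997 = 1898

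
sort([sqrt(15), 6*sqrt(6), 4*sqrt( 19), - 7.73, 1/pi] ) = [ - 7.73, 1/pi, sqrt(15 ), 6*sqrt( 6 ), 4*sqrt( 19)]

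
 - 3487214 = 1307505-4794719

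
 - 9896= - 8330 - 1566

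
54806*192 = 10522752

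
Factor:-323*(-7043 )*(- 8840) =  - 2^3*5^1*13^1*17^2*19^1*7043^1 = -20110018760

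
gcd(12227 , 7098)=1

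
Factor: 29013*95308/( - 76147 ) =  - 2765171004/76147= - 2^2*3^1*19^1 * 509^1 * 23827^1 * 76147^(-1 )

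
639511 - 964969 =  - 325458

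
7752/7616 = 1 + 1/56 = 1.02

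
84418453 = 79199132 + 5219321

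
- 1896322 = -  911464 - 984858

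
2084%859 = 366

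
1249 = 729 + 520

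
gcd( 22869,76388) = 1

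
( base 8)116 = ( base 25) 33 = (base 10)78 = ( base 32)2E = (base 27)2o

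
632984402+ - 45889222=587095180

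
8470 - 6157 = 2313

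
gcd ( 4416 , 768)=192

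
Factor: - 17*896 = -15232 = -  2^7*7^1* 17^1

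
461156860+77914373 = 539071233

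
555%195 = 165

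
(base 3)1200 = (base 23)1m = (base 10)45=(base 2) 101101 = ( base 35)1A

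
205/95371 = 205/95371 = 0.00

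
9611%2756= 1343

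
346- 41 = 305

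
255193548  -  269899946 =  -  14706398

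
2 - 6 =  - 4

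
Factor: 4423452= 2^2*3^1*11^1*23^1*31^1*47^1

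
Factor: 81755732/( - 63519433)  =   - 2^2 * 463^( -1 ) * 137191^(-1) *20438933^1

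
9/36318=3/12106 = 0.00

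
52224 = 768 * 68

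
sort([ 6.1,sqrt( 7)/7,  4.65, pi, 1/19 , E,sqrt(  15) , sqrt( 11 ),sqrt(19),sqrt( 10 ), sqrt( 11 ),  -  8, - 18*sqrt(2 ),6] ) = [ - 18*sqrt(2 ), - 8 , 1/19,sqrt(7)/7 , E,pi, sqrt( 10 ), sqrt( 11),sqrt(11),sqrt(15),sqrt(19),4.65,6,6.1]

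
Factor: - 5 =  - 5^1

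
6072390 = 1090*5571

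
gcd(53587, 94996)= 1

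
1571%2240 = 1571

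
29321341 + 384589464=413910805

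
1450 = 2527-1077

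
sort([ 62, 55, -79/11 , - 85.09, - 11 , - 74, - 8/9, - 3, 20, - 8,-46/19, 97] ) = [ - 85.09, - 74, - 11, - 8,-79/11, - 3, - 46/19,-8/9,20,55, 62, 97] 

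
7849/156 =7849/156 = 50.31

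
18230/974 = 18+349/487=18.72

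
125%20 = 5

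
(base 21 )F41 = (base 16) 1A2C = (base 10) 6700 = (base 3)100012011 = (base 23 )cf7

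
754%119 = 40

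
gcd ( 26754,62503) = 7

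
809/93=8 + 65/93= 8.70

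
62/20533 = 62/20533 = 0.00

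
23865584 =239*99856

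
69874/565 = 123+379/565=   123.67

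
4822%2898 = 1924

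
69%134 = 69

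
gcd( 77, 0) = 77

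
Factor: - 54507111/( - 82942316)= 2^(-2)*3^1*179^1*2687^ ( - 1)*7717^( - 1 )*101503^1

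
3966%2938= 1028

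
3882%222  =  108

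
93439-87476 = 5963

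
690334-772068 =  -  81734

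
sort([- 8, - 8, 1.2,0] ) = [ - 8, - 8,0,  1.2] 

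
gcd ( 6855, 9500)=5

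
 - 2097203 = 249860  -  2347063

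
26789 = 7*3827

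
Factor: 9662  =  2^1 * 4831^1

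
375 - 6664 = - 6289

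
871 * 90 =78390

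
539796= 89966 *6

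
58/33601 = 58/33601 = 0.00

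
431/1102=431/1102 = 0.39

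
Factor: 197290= 2^1*5^1*109^1*181^1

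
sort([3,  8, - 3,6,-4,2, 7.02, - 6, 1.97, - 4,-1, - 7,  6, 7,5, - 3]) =[ - 7, - 6,-4,-4, - 3, - 3,-1,1.97,  2, 3,5,6, 6,7,7.02, 8]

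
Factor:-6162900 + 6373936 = 2^2*7^1 * 7537^1= 211036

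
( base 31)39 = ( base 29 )3f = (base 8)146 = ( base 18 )5C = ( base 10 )102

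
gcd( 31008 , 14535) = 969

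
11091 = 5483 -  - 5608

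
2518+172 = 2690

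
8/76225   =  8/76225 = 0.00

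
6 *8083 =48498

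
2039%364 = 219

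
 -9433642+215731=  - 9217911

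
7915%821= 526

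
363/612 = 121/204 = 0.59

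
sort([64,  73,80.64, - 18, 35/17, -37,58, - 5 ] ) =[  -  37, - 18, - 5,35/17,58 , 64,73,80.64]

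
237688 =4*59422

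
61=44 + 17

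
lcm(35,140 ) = 140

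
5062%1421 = 799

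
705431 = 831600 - 126169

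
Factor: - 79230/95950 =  - 3^1*5^( - 1)*101^( - 1 )*139^1 = - 417/505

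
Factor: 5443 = 5443^1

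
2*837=1674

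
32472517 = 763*42559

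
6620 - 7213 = -593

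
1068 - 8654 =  -7586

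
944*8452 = 7978688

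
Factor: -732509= - 732509^1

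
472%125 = 97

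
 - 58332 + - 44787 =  - 103119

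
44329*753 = 33379737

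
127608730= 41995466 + 85613264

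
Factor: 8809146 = 2^1*3^2*31^1 *15787^1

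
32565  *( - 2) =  - 65130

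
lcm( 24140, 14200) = 241400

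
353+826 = 1179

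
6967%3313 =341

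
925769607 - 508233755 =417535852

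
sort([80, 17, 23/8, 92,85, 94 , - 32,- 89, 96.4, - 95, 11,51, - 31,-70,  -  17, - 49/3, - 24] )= [ - 95, - 89, - 70, - 32 , - 31, - 24, - 17,-49/3, 23/8,11 , 17, 51, 80, 85,92,94,  96.4]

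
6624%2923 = 778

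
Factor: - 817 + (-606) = -1423 = - 1423^1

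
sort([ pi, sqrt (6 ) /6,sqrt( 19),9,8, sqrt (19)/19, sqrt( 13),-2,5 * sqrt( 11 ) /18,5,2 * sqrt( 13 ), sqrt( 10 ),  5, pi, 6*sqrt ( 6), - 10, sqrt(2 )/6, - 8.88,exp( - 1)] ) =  [-10,-8.88, - 2,sqrt( 19)/19, sqrt( 2)/6 , exp( - 1 ),sqrt (6 ) /6 , 5 * sqrt( 11 ) /18, pi, pi , sqrt(10),sqrt( 13 ), sqrt (19), 5, 5,  2*sqrt(13) , 8, 9, 6 *sqrt(6) ]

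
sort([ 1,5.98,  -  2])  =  [ - 2,1,5.98]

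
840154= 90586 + 749568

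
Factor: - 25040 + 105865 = 80825 = 5^2*53^1*61^1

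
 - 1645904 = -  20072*82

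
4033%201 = 13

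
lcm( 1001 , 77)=1001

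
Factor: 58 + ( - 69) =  - 11  =  - 11^1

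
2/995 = 2/995 =0.00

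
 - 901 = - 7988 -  - 7087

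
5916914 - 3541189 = 2375725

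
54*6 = 324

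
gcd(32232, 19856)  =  136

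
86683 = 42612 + 44071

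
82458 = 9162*9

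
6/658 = 3/329 = 0.01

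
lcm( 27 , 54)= 54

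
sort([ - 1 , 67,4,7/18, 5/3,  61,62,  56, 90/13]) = [ - 1,7/18,5/3, 4, 90/13, 56, 61,62, 67]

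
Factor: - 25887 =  - 3^1 * 8629^1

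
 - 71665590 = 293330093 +- 364995683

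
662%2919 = 662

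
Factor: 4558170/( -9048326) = -2279085/4524163 = -3^1 * 5^1*7^(-1)*151939^1*646309^(-1)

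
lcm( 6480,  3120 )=84240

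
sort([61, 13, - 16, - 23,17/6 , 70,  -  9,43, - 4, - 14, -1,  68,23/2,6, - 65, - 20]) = [ - 65 ,  -  23, - 20, - 16,- 14, - 9,  -  4, - 1, 17/6,6, 23/2,13, 43,61,68, 70]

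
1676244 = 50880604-49204360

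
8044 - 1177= 6867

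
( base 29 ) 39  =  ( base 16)60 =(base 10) 96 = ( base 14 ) 6c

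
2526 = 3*842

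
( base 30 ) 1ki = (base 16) 5ee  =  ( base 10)1518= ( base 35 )18D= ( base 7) 4266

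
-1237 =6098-7335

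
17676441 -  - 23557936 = 41234377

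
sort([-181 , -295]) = [-295 ,-181]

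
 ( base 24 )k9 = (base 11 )405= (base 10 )489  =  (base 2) 111101001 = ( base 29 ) GP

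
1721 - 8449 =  - 6728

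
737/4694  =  737/4694 = 0.16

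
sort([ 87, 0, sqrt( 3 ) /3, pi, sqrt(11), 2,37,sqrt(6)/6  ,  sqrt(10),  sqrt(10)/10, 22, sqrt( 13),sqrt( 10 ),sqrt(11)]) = [0,sqrt(10) /10, sqrt(6) /6, sqrt( 3) /3, 2, pi,sqrt( 10 ), sqrt(10) , sqrt(11), sqrt(11), sqrt(13 ),  22,37, 87 ] 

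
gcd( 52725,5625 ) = 75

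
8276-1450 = 6826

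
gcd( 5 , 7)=1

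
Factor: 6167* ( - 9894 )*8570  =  -522909673860 = -  2^2*3^1*5^1*7^1*17^1*97^1 * 857^1*881^1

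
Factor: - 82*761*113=-2^1*41^1*113^1 *761^1=-7051426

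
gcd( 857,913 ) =1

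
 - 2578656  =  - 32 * 80583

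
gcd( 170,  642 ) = 2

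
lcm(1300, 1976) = 49400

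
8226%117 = 36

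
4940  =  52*95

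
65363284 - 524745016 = -459381732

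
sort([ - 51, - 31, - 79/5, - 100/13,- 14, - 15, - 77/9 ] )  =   [-51, - 31, - 79/5,- 15,  -  14, - 77/9  ,-100/13]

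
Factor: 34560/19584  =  30/17 = 2^1 *3^1*5^1*17^(-1) 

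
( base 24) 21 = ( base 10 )49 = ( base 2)110001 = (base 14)37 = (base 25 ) 1O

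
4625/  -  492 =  - 10+295/492 = - 9.40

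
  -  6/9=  - 2/3 = -  0.67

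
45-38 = 7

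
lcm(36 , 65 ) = 2340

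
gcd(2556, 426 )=426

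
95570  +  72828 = 168398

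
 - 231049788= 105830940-336880728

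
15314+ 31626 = 46940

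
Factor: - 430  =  -2^1*5^1*43^1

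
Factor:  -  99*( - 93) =9207 = 3^3 * 11^1*31^1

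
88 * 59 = 5192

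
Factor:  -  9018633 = -3^1*13^1 * 71^1*3257^1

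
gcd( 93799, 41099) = 1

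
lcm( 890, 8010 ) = 8010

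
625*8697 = 5435625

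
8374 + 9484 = 17858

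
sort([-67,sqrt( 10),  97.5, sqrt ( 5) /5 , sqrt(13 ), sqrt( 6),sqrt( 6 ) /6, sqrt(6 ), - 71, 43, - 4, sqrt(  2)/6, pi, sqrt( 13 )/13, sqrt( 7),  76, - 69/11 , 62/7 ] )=[-71,-67, - 69/11 ,  -  4, sqrt( 2)/6, sqrt(13)/13, sqrt(6)/6,sqrt(5)/5,sqrt(6),sqrt( 6),sqrt( 7), pi,  sqrt ( 10 ), sqrt(13), 62/7, 43,76, 97.5 ]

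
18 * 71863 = 1293534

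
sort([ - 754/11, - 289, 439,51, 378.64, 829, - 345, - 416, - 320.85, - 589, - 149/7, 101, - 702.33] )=[ - 702.33, - 589, - 416, - 345, - 320.85, - 289, - 754/11, - 149/7, 51,101, 378.64,439, 829 ] 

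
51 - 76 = -25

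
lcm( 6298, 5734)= 384178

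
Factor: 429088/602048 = 583/818 = 2^(  -  1)*11^1*53^1*409^( - 1)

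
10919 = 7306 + 3613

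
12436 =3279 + 9157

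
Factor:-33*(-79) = 3^1 * 11^1*79^1  =  2607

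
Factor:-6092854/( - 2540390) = 3046427/1270195 = 5^( - 1 )*254039^( - 1 )  *  3046427^1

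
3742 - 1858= 1884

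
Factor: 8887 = 8887^1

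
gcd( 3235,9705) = 3235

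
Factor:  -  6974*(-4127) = 2^1*11^1*317^1*4127^1 = 28781698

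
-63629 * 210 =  - 13362090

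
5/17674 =5/17674=0.00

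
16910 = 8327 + 8583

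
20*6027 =120540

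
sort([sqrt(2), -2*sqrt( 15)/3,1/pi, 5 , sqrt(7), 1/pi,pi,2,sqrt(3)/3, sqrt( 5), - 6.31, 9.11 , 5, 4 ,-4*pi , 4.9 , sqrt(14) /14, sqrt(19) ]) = [ - 4*pi,- 6.31, - 2*sqrt ( 15 )/3, sqrt (14 )/14, 1/pi, 1/pi, sqrt(3 )/3,sqrt(2) , 2, sqrt(5),sqrt(7), pi,4, sqrt( 19),4.9,5, 5, 9.11 ]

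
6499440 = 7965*816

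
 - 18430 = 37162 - 55592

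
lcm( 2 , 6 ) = 6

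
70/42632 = 35/21316 = 0.00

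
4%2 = 0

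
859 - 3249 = -2390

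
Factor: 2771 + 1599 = 4370 = 2^1 * 5^1*19^1*23^1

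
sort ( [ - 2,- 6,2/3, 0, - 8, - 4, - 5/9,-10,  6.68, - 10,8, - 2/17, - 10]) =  [ - 10, - 10 , - 10, - 8,  -  6, - 4,- 2, - 5/9, - 2/17,  0 , 2/3, 6.68 , 8 ]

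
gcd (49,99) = 1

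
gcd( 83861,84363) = 1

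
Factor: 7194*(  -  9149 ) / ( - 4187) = 2^1*3^1*7^1*11^1* 53^( - 1)*79^( - 1)* 109^1*1307^1 =65817906/4187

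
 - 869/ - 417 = 2+35/417 = 2.08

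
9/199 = 9/199  =  0.05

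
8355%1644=135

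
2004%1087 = 917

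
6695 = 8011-1316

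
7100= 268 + 6832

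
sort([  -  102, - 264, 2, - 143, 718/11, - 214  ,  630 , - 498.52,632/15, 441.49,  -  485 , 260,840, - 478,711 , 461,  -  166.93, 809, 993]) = [  -  498.52,-485,  -  478, - 264, - 214, - 166.93, - 143, - 102,2, 632/15, 718/11, 260, 441.49, 461,630,  711,809, 840, 993 ]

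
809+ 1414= 2223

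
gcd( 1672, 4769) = 19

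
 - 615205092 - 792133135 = -1407338227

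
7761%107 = 57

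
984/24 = 41 = 41.00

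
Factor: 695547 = 3^4*31^1 * 277^1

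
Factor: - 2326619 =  - 701^1*3319^1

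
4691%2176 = 339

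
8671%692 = 367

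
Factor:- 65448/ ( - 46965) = 2^3*3^3*5^(- 1)*31^(- 1 ) = 216/155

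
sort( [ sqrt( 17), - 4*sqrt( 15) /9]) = [-4*sqrt ( 15)/9,sqrt(17)] 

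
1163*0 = 0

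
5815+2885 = 8700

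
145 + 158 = 303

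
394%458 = 394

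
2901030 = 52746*55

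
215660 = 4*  53915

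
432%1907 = 432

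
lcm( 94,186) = 8742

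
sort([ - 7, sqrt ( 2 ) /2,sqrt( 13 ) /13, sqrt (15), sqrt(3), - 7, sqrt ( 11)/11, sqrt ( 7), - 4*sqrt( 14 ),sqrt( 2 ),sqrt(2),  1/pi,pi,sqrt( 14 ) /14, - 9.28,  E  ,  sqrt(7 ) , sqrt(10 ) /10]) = [ - 4*sqrt( 14), - 9.28, - 7, - 7,  sqrt( 14)/14,sqrt(13)/13,sqrt ( 11)/11,  sqrt( 10) /10, 1/pi,sqrt ( 2 )/2,sqrt(2) , sqrt ( 2 ),  sqrt ( 3),sqrt ( 7)  ,  sqrt(7),E,pi , sqrt( 15)] 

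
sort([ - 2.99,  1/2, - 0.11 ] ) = [  -  2.99, - 0.11,1/2]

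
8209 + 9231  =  17440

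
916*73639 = 67453324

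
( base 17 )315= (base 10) 889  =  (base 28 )13l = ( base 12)621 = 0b1101111001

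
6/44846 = 3/22423 = 0.00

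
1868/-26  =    -  72 +2/13= - 71.85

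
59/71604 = 59/71604  =  0.00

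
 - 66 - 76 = - 142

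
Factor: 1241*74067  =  3^1*7^1 *17^1 *73^1*3527^1  =  91917147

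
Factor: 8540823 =3^1*19^1*  149839^1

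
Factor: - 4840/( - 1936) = 2^( - 1) * 5^1 = 5/2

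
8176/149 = 8176/149 = 54.87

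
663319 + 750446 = 1413765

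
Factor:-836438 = - 2^1*418219^1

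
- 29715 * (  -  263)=7815045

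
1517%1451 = 66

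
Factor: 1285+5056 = 17^1*373^1= 6341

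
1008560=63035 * 16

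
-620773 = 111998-732771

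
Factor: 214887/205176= 863/824= 2^( - 3)*  103^( - 1) * 863^1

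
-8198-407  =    -  8605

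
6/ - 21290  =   - 3/10645 =- 0.00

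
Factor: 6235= 5^1*29^1*43^1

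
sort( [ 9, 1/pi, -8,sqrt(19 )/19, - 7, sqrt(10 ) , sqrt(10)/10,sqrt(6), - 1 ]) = [ - 8, - 7, - 1,sqrt( 19) /19,sqrt( 10)/10, 1/pi,sqrt(6 ),sqrt( 10) , 9]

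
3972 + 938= 4910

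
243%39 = 9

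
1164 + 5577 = 6741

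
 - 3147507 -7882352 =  - 11029859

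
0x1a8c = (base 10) 6796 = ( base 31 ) 727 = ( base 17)168D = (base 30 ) 7GG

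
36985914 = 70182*527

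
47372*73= 3458156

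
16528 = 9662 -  - 6866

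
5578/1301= 5578/1301= 4.29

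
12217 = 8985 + 3232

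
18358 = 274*67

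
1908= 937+971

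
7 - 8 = -1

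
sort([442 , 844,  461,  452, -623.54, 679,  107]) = [ - 623.54, 107, 442, 452,461,679, 844 ]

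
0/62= 0= 0.00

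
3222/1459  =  2 + 304/1459 = 2.21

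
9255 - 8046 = 1209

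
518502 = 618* 839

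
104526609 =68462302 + 36064307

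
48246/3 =16082  =  16082.00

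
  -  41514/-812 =20757/406 =51.13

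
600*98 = 58800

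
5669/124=5669/124  =  45.72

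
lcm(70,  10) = 70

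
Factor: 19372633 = 7^1*179^1 * 15461^1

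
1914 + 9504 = 11418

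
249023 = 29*8587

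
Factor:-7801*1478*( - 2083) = 2^1*29^1*269^1 * 739^1*2083^1 = 24016735874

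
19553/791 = 24 + 569/791 = 24.72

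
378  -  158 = 220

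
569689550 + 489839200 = 1059528750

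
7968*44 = 350592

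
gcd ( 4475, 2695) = 5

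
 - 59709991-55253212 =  - 114963203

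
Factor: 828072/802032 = 2^( - 1 )*3^1*7^( - 1 )*11^( - 1)*53^1= 159/154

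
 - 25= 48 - 73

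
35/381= 35/381= 0.09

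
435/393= 1+14/131  =  1.11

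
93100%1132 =276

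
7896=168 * 47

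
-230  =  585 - 815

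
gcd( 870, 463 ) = 1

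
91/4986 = 91/4986 = 0.02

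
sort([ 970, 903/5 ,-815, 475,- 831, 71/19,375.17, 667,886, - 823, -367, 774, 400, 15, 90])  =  [ - 831, -823, - 815,- 367, 71/19, 15, 90, 903/5 , 375.17, 400,  475,667,774,886, 970]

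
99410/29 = 3427  +  27/29 = 3427.93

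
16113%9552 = 6561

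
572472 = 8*71559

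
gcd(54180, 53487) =63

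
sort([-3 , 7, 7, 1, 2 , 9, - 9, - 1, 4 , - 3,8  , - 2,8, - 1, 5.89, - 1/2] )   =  [ - 9,-3,  -  3, - 2,  -  1, -1,-1/2, 1,2, 4, 5.89,  7, 7,  8,8,  9] 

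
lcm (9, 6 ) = 18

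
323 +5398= 5721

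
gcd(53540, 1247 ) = 1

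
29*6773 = 196417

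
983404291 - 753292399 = 230111892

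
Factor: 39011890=2^1*5^1 * 607^1*6427^1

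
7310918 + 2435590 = 9746508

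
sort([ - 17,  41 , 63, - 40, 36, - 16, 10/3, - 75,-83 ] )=[ - 83, - 75, - 40 , - 17, - 16, 10/3, 36 , 41, 63 ] 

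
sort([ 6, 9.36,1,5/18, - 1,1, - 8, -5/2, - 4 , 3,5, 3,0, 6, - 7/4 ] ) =[ - 8, - 4, - 5/2,-7/4, - 1, 0,  5/18,1,1,3,3,5, 6, 6,9.36 ] 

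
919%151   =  13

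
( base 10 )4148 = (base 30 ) 4I8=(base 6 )31112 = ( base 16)1034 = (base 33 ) 3qn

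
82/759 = 82/759 = 0.11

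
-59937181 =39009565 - 98946746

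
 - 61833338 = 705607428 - 767440766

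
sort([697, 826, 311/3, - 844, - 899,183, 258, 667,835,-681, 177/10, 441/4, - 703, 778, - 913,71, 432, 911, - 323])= [ - 913, - 899 , - 844, - 703,  -  681 ,-323, 177/10, 71, 311/3, 441/4, 183 , 258,  432,667, 697,778, 826,835,911]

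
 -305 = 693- 998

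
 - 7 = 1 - 8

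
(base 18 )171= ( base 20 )12B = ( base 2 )111000011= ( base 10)451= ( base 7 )1213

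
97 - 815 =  - 718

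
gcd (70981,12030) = 1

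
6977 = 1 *6977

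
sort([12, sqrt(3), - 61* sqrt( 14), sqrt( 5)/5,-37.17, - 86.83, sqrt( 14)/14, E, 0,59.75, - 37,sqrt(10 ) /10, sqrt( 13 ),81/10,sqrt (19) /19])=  [ - 61 * sqrt( 14 ), - 86.83,-37.17, - 37, 0, sqrt( 19) /19, sqrt( 14)/14,sqrt( 10 )/10, sqrt( 5) /5, sqrt (3 ), E , sqrt( 13),81/10,12,  59.75 ] 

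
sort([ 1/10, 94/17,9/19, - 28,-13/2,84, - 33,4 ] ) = [ - 33, - 28, - 13/2, 1/10,9/19,4,  94/17,84 ] 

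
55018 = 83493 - 28475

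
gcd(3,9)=3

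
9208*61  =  561688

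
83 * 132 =10956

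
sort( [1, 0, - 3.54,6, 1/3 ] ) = [-3.54, 0, 1/3, 1, 6]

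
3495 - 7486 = -3991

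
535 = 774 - 239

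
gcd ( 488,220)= 4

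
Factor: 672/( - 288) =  - 7/3 = -3^( - 1) * 7^1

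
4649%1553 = 1543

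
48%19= 10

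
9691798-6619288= 3072510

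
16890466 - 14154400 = 2736066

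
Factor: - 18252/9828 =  - 7^( - 1 ) * 13^1 = -13/7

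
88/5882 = 44/2941= 0.01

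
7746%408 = 402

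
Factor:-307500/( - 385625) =2^2*3^1*41^1*617^(  -  1) = 492/617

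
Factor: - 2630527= -113^1  *23279^1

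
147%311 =147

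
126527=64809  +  61718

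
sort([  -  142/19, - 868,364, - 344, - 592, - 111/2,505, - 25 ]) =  [ - 868,-592, - 344, - 111/2,-25, - 142/19,364,505]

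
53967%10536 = 1287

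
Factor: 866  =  2^1 * 433^1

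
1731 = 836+895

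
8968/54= 4484/27 = 166.07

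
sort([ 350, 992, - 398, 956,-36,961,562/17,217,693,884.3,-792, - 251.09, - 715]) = [  -  792, - 715, - 398, - 251.09, - 36,562/17,217,350 , 693,884.3, 956, 961,992 ] 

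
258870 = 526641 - 267771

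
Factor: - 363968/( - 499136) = 517/709 =11^1*47^1 * 709^( - 1)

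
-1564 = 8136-9700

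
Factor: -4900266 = -2^1*3^2*7^1 * 38891^1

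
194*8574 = 1663356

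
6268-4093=2175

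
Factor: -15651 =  - 3^2 * 37^1 * 47^1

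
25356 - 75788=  - 50432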